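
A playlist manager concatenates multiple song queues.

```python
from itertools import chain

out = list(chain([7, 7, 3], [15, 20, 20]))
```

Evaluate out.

Step 1: chain() concatenates iterables: [7, 7, 3] + [15, 20, 20].
Therefore out = [7, 7, 3, 15, 20, 20].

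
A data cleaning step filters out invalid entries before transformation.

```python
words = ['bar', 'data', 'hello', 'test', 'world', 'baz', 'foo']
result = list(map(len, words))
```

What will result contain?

Step 1: Map len() to each word:
  'bar' -> 3
  'data' -> 4
  'hello' -> 5
  'test' -> 4
  'world' -> 5
  'baz' -> 3
  'foo' -> 3
Therefore result = [3, 4, 5, 4, 5, 3, 3].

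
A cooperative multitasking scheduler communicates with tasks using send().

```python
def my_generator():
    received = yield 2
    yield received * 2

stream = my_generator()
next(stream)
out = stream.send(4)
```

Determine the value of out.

Step 1: next(stream) advances to first yield, producing 2.
Step 2: send(4) resumes, received = 4.
Step 3: yield received * 2 = 4 * 2 = 8.
Therefore out = 8.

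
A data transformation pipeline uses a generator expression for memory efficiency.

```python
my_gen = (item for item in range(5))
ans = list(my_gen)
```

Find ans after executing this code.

Step 1: Generator expression iterates range(5): [0, 1, 2, 3, 4].
Step 2: list() collects all values.
Therefore ans = [0, 1, 2, 3, 4].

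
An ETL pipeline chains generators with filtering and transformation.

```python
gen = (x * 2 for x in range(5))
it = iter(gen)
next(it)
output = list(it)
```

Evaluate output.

Step 1: Generator produces [0, 2, 4, 6, 8].
Step 2: next(it) consumes first element (0).
Step 3: list(it) collects remaining: [2, 4, 6, 8].
Therefore output = [2, 4, 6, 8].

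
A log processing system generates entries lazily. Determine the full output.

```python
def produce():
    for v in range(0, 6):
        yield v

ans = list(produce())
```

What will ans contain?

Step 1: The generator yields each value from range(0, 6).
Step 2: list() consumes all yields: [0, 1, 2, 3, 4, 5].
Therefore ans = [0, 1, 2, 3, 4, 5].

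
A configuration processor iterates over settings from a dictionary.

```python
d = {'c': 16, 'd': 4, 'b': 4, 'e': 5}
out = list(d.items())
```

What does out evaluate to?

Step 1: d.items() returns (key, value) pairs in insertion order.
Therefore out = [('c', 16), ('d', 4), ('b', 4), ('e', 5)].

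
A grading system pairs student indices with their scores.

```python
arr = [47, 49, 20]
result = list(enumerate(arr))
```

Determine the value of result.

Step 1: enumerate pairs each element with its index:
  (0, 47)
  (1, 49)
  (2, 20)
Therefore result = [(0, 47), (1, 49), (2, 20)].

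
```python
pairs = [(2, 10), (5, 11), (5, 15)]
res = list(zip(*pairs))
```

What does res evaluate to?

Step 1: zip(*pairs) transposes: unzips [(2, 10), (5, 11), (5, 15)] into separate sequences.
Step 2: First elements: (2, 5, 5), second elements: (10, 11, 15).
Therefore res = [(2, 5, 5), (10, 11, 15)].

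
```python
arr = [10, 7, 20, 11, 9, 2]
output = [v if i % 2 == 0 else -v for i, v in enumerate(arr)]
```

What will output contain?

Step 1: For each (i, v), keep v if i is even, negate if odd:
  i=0 (even): keep 10
  i=1 (odd): negate to -7
  i=2 (even): keep 20
  i=3 (odd): negate to -11
  i=4 (even): keep 9
  i=5 (odd): negate to -2
Therefore output = [10, -7, 20, -11, 9, -2].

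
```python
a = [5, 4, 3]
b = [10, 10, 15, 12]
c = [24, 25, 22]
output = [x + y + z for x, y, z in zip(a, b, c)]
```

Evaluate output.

Step 1: zip three lists (truncates to shortest, len=3):
  5 + 10 + 24 = 39
  4 + 10 + 25 = 39
  3 + 15 + 22 = 40
Therefore output = [39, 39, 40].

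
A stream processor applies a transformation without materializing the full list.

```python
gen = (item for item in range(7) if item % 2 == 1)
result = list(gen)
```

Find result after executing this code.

Step 1: Filter range(7) keeping only odd values:
  item=0: even, excluded
  item=1: odd, included
  item=2: even, excluded
  item=3: odd, included
  item=4: even, excluded
  item=5: odd, included
  item=6: even, excluded
Therefore result = [1, 3, 5].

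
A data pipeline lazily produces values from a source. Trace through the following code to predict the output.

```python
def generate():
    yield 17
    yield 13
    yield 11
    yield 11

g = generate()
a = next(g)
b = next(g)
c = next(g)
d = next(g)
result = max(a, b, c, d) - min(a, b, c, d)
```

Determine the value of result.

Step 1: Create generator and consume all values:
  a = next(g) = 17
  b = next(g) = 13
  c = next(g) = 11
  d = next(g) = 11
Step 2: max = 17, min = 11, result = 17 - 11 = 6.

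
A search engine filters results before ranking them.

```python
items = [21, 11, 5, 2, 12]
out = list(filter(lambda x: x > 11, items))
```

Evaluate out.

Step 1: Filter elements > 11:
  21: kept
  11: removed
  5: removed
  2: removed
  12: kept
Therefore out = [21, 12].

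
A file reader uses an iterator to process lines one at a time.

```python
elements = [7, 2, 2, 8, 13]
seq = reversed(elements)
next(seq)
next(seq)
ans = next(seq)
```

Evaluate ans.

Step 1: reversed([7, 2, 2, 8, 13]) gives iterator: [13, 8, 2, 2, 7].
Step 2: First next() = 13, second next() = 8.
Step 3: Third next() = 2.
Therefore ans = 2.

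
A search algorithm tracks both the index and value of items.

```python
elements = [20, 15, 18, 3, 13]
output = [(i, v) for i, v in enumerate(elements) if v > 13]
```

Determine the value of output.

Step 1: Filter enumerate([20, 15, 18, 3, 13]) keeping v > 13:
  (0, 20): 20 > 13, included
  (1, 15): 15 > 13, included
  (2, 18): 18 > 13, included
  (3, 3): 3 <= 13, excluded
  (4, 13): 13 <= 13, excluded
Therefore output = [(0, 20), (1, 15), (2, 18)].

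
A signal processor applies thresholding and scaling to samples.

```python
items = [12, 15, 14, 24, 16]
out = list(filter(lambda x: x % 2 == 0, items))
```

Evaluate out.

Step 1: Filter elements divisible by 2:
  12 % 2 = 0: kept
  15 % 2 = 1: removed
  14 % 2 = 0: kept
  24 % 2 = 0: kept
  16 % 2 = 0: kept
Therefore out = [12, 14, 24, 16].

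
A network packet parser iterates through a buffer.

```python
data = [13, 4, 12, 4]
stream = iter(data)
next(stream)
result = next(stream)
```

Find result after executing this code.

Step 1: Create iterator over [13, 4, 12, 4].
Step 2: next() consumes 13.
Step 3: next() returns 4.
Therefore result = 4.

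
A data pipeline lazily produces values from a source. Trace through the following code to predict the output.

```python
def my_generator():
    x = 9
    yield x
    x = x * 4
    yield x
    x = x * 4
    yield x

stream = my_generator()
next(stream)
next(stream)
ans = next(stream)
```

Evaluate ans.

Step 1: Trace through generator execution:
  Yield 1: x starts at 9, yield 9
  Yield 2: x = 9 * 4 = 36, yield 36
  Yield 3: x = 36 * 4 = 144, yield 144
Step 2: First next() gets 9, second next() gets the second value, third next() yields 144.
Therefore ans = 144.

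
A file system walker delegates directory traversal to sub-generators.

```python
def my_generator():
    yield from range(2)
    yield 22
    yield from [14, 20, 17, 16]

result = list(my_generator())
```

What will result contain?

Step 1: Trace yields in order:
  yield 0
  yield 1
  yield 22
  yield 14
  yield 20
  yield 17
  yield 16
Therefore result = [0, 1, 22, 14, 20, 17, 16].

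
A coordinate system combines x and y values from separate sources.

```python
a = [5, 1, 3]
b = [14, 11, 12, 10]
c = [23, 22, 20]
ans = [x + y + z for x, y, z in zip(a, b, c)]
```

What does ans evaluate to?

Step 1: zip three lists (truncates to shortest, len=3):
  5 + 14 + 23 = 42
  1 + 11 + 22 = 34
  3 + 12 + 20 = 35
Therefore ans = [42, 34, 35].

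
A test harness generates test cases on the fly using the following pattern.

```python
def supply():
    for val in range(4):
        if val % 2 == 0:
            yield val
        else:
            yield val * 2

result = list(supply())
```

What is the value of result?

Step 1: For each val in range(4), yield val if even, else val*2:
  val=0 (even): yield 0
  val=1 (odd): yield 1*2 = 2
  val=2 (even): yield 2
  val=3 (odd): yield 3*2 = 6
Therefore result = [0, 2, 2, 6].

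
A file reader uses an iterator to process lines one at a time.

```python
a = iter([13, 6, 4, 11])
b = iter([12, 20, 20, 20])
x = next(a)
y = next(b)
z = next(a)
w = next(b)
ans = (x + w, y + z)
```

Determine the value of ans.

Step 1: a iterates [13, 6, 4, 11], b iterates [12, 20, 20, 20].
Step 2: x = next(a) = 13, y = next(b) = 12.
Step 3: z = next(a) = 6, w = next(b) = 20.
Step 4: ans = (13 + 20, 12 + 6) = (33, 18).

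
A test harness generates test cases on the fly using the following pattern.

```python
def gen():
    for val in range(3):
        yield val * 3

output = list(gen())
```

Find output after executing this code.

Step 1: For each val in range(3), yield val * 3:
  val=0: yield 0 * 3 = 0
  val=1: yield 1 * 3 = 3
  val=2: yield 2 * 3 = 6
Therefore output = [0, 3, 6].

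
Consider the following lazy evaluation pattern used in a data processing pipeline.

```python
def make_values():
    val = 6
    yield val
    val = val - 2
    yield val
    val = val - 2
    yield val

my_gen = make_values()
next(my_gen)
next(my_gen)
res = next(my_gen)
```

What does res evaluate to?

Step 1: Trace through generator execution:
  Yield 1: val starts at 6, yield 6
  Yield 2: val = 6 - 2 = 4, yield 4
  Yield 3: val = 4 - 2 = 2, yield 2
Step 2: First next() gets 6, second next() gets the second value, third next() yields 2.
Therefore res = 2.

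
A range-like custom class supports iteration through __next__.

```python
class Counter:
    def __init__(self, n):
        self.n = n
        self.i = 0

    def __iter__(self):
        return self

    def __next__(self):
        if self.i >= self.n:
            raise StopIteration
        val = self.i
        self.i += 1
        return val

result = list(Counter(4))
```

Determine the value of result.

Step 1: Counter(4) creates an iterator counting 0 to 3.
Step 2: list() consumes all values: [0, 1, 2, 3].
Therefore result = [0, 1, 2, 3].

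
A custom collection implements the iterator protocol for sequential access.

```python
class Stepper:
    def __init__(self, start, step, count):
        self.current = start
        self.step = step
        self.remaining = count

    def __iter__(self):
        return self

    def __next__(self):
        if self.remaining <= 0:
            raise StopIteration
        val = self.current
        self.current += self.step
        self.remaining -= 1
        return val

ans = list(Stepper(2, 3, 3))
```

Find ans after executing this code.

Step 1: Stepper starts at 2, increments by 3, for 3 steps:
  Yield 2, then current += 3
  Yield 5, then current += 3
  Yield 8, then current += 3
Therefore ans = [2, 5, 8].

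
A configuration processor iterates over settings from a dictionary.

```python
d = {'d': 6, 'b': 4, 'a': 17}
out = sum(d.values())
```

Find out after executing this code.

Step 1: d.values() = [6, 4, 17].
Step 2: sum = 27.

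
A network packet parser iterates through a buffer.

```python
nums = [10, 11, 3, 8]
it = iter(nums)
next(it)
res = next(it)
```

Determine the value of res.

Step 1: Create iterator over [10, 11, 3, 8].
Step 2: next() consumes 10.
Step 3: next() returns 11.
Therefore res = 11.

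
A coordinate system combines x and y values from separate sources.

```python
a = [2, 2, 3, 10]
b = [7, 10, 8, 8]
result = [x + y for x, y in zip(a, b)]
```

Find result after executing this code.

Step 1: Add corresponding elements:
  2 + 7 = 9
  2 + 10 = 12
  3 + 8 = 11
  10 + 8 = 18
Therefore result = [9, 12, 11, 18].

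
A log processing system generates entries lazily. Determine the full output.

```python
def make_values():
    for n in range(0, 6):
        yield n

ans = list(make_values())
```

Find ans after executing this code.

Step 1: The generator yields each value from range(0, 6).
Step 2: list() consumes all yields: [0, 1, 2, 3, 4, 5].
Therefore ans = [0, 1, 2, 3, 4, 5].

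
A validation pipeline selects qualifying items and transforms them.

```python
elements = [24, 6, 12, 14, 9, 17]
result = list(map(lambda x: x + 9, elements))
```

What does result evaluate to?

Step 1: Apply lambda x: x + 9 to each element:
  24 -> 33
  6 -> 15
  12 -> 21
  14 -> 23
  9 -> 18
  17 -> 26
Therefore result = [33, 15, 21, 23, 18, 26].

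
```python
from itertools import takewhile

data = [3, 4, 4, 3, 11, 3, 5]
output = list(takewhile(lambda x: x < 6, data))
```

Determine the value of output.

Step 1: takewhile stops at first element >= 6:
  3 < 6: take
  4 < 6: take
  4 < 6: take
  3 < 6: take
  11 >= 6: stop
Therefore output = [3, 4, 4, 3].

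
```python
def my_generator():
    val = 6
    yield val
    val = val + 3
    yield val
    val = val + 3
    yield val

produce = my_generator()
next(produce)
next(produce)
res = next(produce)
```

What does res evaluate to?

Step 1: Trace through generator execution:
  Yield 1: val starts at 6, yield 6
  Yield 2: val = 6 + 3 = 9, yield 9
  Yield 3: val = 9 + 3 = 12, yield 12
Step 2: First next() gets 6, second next() gets the second value, third next() yields 12.
Therefore res = 12.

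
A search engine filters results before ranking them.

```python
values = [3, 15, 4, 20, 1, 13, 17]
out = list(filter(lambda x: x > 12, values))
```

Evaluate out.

Step 1: Filter elements > 12:
  3: removed
  15: kept
  4: removed
  20: kept
  1: removed
  13: kept
  17: kept
Therefore out = [15, 20, 13, 17].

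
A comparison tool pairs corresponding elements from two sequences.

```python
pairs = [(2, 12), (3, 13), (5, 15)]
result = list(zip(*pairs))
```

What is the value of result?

Step 1: zip(*pairs) transposes: unzips [(2, 12), (3, 13), (5, 15)] into separate sequences.
Step 2: First elements: (2, 3, 5), second elements: (12, 13, 15).
Therefore result = [(2, 3, 5), (12, 13, 15)].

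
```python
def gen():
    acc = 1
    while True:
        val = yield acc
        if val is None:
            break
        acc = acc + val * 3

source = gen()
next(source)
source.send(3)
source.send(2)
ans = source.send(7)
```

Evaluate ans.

Step 1: next() -> yield acc=1.
Step 2: send(3) -> val=3, acc = 1 + 3*3 = 10, yield 10.
Step 3: send(2) -> val=2, acc = 10 + 2*3 = 16, yield 16.
Step 4: send(7) -> val=7, acc = 16 + 7*3 = 37, yield 37.
Therefore ans = 37.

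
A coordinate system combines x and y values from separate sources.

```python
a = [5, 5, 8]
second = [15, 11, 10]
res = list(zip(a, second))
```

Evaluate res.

Step 1: zip pairs elements at same index:
  Index 0: (5, 15)
  Index 1: (5, 11)
  Index 2: (8, 10)
Therefore res = [(5, 15), (5, 11), (8, 10)].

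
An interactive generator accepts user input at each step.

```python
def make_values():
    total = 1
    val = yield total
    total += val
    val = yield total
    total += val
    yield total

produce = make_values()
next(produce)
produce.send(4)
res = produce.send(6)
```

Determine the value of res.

Step 1: next() -> yield total=1.
Step 2: send(4) -> val=4, total = 1+4 = 5, yield 5.
Step 3: send(6) -> val=6, total = 5+6 = 11, yield 11.
Therefore res = 11.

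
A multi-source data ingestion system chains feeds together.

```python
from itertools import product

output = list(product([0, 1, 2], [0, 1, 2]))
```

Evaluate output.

Step 1: product([0, 1, 2], [0, 1, 2]) gives all pairs:
  (0, 0)
  (0, 1)
  (0, 2)
  (1, 0)
  (1, 1)
  (1, 2)
  (2, 0)
  (2, 1)
  (2, 2)
Therefore output = [(0, 0), (0, 1), (0, 2), (1, 0), (1, 1), (1, 2), (2, 0), (2, 1), (2, 2)].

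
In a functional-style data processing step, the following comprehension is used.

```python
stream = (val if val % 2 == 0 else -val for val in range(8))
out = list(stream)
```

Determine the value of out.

Step 1: For each val in range(8), yield val if even, else -val:
  val=0: even, yield 0
  val=1: odd, yield -1
  val=2: even, yield 2
  val=3: odd, yield -3
  val=4: even, yield 4
  val=5: odd, yield -5
  val=6: even, yield 6
  val=7: odd, yield -7
Therefore out = [0, -1, 2, -3, 4, -5, 6, -7].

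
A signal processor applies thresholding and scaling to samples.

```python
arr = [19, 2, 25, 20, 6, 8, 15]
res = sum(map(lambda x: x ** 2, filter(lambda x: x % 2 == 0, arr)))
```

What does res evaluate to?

Step 1: Filter even numbers from [19, 2, 25, 20, 6, 8, 15]: [2, 20, 6, 8]
Step 2: Square each: [4, 400, 36, 64]
Step 3: Sum = 504.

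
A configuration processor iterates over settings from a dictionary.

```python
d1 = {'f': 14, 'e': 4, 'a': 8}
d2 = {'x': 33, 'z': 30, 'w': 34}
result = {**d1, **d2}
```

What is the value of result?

Step 1: Merge d1 and d2 (d2 values override on key conflicts).
Step 2: d1 has keys ['f', 'e', 'a'], d2 has keys ['x', 'z', 'w'].
Therefore result = {'f': 14, 'e': 4, 'a': 8, 'x': 33, 'z': 30, 'w': 34}.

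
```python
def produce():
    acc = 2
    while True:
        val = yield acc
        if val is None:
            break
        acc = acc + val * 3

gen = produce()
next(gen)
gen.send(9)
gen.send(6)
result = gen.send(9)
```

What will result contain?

Step 1: next() -> yield acc=2.
Step 2: send(9) -> val=9, acc = 2 + 9*3 = 29, yield 29.
Step 3: send(6) -> val=6, acc = 29 + 6*3 = 47, yield 47.
Step 4: send(9) -> val=9, acc = 47 + 9*3 = 74, yield 74.
Therefore result = 74.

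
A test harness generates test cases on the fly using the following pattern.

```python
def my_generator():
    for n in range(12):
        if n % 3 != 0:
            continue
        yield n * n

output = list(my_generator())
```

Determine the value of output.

Step 1: Only yield n**2 when n is divisible by 3:
  n=0: 0 % 3 == 0, yield 0**2 = 0
  n=3: 3 % 3 == 0, yield 3**2 = 9
  n=6: 6 % 3 == 0, yield 6**2 = 36
  n=9: 9 % 3 == 0, yield 9**2 = 81
Therefore output = [0, 9, 36, 81].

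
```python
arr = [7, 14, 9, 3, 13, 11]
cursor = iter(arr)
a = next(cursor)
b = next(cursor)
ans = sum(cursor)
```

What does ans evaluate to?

Step 1: Create iterator over [7, 14, 9, 3, 13, 11].
Step 2: a = next() = 7, b = next() = 14.
Step 3: sum() of remaining [9, 3, 13, 11] = 36.
Therefore ans = 36.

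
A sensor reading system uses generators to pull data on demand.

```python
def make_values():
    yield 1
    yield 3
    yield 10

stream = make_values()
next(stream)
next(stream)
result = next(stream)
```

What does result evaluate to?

Step 1: make_values() creates a generator.
Step 2: next(stream) yields 1 (consumed and discarded).
Step 3: next(stream) yields 3 (consumed and discarded).
Step 4: next(stream) yields 10, assigned to result.
Therefore result = 10.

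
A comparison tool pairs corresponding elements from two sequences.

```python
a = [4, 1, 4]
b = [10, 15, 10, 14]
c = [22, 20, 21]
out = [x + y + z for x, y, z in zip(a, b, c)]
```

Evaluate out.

Step 1: zip three lists (truncates to shortest, len=3):
  4 + 10 + 22 = 36
  1 + 15 + 20 = 36
  4 + 10 + 21 = 35
Therefore out = [36, 36, 35].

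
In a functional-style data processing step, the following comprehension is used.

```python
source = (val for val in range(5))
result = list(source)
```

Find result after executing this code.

Step 1: Generator expression iterates range(5): [0, 1, 2, 3, 4].
Step 2: list() collects all values.
Therefore result = [0, 1, 2, 3, 4].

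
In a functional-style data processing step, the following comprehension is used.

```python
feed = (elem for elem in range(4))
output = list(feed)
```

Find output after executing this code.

Step 1: Generator expression iterates range(4): [0, 1, 2, 3].
Step 2: list() collects all values.
Therefore output = [0, 1, 2, 3].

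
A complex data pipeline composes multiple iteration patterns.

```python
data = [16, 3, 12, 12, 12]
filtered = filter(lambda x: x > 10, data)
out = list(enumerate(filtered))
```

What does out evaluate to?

Step 1: Filter [16, 3, 12, 12, 12] for > 10: [16, 12, 12, 12].
Step 2: enumerate re-indexes from 0: [(0, 16), (1, 12), (2, 12), (3, 12)].
Therefore out = [(0, 16), (1, 12), (2, 12), (3, 12)].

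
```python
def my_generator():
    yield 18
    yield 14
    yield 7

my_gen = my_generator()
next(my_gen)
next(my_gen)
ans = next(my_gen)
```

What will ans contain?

Step 1: my_generator() creates a generator.
Step 2: next(my_gen) yields 18 (consumed and discarded).
Step 3: next(my_gen) yields 14 (consumed and discarded).
Step 4: next(my_gen) yields 7, assigned to ans.
Therefore ans = 7.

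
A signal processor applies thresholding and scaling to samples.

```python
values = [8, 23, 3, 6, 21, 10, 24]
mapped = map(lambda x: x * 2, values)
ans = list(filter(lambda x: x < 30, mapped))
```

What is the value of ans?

Step 1: Map x * 2:
  8 -> 16
  23 -> 46
  3 -> 6
  6 -> 12
  21 -> 42
  10 -> 20
  24 -> 48
Step 2: Filter for < 30:
  16: kept
  46: removed
  6: kept
  12: kept
  42: removed
  20: kept
  48: removed
Therefore ans = [16, 6, 12, 20].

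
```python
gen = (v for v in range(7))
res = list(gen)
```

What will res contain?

Step 1: Generator expression iterates range(7): [0, 1, 2, 3, 4, 5, 6].
Step 2: list() collects all values.
Therefore res = [0, 1, 2, 3, 4, 5, 6].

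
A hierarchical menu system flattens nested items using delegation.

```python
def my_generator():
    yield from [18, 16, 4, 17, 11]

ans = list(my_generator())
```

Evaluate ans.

Step 1: yield from delegates to the iterable, yielding each element.
Step 2: Collected values: [18, 16, 4, 17, 11].
Therefore ans = [18, 16, 4, 17, 11].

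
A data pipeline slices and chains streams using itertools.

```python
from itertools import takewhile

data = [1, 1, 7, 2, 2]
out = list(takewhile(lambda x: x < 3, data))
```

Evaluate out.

Step 1: takewhile stops at first element >= 3:
  1 < 3: take
  1 < 3: take
  7 >= 3: stop
Therefore out = [1, 1].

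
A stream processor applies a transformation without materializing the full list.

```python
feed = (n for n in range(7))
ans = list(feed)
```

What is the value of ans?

Step 1: Generator expression iterates range(7): [0, 1, 2, 3, 4, 5, 6].
Step 2: list() collects all values.
Therefore ans = [0, 1, 2, 3, 4, 5, 6].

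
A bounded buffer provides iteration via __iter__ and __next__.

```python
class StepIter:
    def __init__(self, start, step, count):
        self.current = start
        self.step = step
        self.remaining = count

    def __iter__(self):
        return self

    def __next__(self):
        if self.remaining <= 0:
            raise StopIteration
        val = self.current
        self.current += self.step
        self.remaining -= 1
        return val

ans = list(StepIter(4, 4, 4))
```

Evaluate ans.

Step 1: StepIter starts at 4, increments by 4, for 4 steps:
  Yield 4, then current += 4
  Yield 8, then current += 4
  Yield 12, then current += 4
  Yield 16, then current += 4
Therefore ans = [4, 8, 12, 16].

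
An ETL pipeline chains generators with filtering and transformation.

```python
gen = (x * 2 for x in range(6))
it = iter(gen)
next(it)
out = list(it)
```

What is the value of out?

Step 1: Generator produces [0, 2, 4, 6, 8, 10].
Step 2: next(it) consumes first element (0).
Step 3: list(it) collects remaining: [2, 4, 6, 8, 10].
Therefore out = [2, 4, 6, 8, 10].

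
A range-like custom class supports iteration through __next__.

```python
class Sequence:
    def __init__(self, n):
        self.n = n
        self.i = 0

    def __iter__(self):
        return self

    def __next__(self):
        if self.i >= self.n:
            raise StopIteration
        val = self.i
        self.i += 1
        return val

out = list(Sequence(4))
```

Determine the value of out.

Step 1: Sequence(4) creates an iterator counting 0 to 3.
Step 2: list() consumes all values: [0, 1, 2, 3].
Therefore out = [0, 1, 2, 3].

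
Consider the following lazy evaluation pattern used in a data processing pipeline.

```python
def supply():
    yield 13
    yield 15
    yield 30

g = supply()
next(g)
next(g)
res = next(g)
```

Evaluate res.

Step 1: supply() creates a generator.
Step 2: next(g) yields 13 (consumed and discarded).
Step 3: next(g) yields 15 (consumed and discarded).
Step 4: next(g) yields 30, assigned to res.
Therefore res = 30.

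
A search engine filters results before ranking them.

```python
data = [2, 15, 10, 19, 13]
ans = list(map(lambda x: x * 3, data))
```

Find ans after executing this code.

Step 1: Apply lambda x: x * 3 to each element:
  2 -> 6
  15 -> 45
  10 -> 30
  19 -> 57
  13 -> 39
Therefore ans = [6, 45, 30, 57, 39].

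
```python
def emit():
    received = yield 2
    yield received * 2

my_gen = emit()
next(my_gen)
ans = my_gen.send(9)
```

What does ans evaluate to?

Step 1: next(my_gen) advances to first yield, producing 2.
Step 2: send(9) resumes, received = 9.
Step 3: yield received * 2 = 9 * 2 = 18.
Therefore ans = 18.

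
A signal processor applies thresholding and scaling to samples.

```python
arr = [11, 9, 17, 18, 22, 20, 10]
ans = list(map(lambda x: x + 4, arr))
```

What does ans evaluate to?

Step 1: Apply lambda x: x + 4 to each element:
  11 -> 15
  9 -> 13
  17 -> 21
  18 -> 22
  22 -> 26
  20 -> 24
  10 -> 14
Therefore ans = [15, 13, 21, 22, 26, 24, 14].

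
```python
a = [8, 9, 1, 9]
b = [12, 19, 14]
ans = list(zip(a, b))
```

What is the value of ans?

Step 1: zip stops at shortest (len(a)=4, len(b)=3):
  Index 0: (8, 12)
  Index 1: (9, 19)
  Index 2: (1, 14)
Step 2: Last element of a (9) has no pair, dropped.
Therefore ans = [(8, 12), (9, 19), (1, 14)].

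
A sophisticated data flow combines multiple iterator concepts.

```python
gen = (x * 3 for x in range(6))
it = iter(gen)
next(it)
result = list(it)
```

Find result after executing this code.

Step 1: Generator produces [0, 3, 6, 9, 12, 15].
Step 2: next(it) consumes first element (0).
Step 3: list(it) collects remaining: [3, 6, 9, 12, 15].
Therefore result = [3, 6, 9, 12, 15].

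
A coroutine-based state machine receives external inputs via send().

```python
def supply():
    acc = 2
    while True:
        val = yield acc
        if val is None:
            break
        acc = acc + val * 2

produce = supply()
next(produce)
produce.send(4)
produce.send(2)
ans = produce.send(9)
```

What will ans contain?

Step 1: next() -> yield acc=2.
Step 2: send(4) -> val=4, acc = 2 + 4*2 = 10, yield 10.
Step 3: send(2) -> val=2, acc = 10 + 2*2 = 14, yield 14.
Step 4: send(9) -> val=9, acc = 14 + 9*2 = 32, yield 32.
Therefore ans = 32.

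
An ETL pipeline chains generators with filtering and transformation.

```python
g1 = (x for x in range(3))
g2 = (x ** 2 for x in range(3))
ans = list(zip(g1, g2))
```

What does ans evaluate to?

Step 1: g1 produces [0, 1, 2].
Step 2: g2 produces [0, 1, 4].
Step 3: zip pairs them: [(0, 0), (1, 1), (2, 4)].
Therefore ans = [(0, 0), (1, 1), (2, 4)].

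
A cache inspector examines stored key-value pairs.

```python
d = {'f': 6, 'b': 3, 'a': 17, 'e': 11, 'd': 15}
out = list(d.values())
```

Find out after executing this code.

Step 1: d.values() returns the dictionary values in insertion order.
Therefore out = [6, 3, 17, 11, 15].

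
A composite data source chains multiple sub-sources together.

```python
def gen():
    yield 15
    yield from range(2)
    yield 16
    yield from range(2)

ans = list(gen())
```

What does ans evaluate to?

Step 1: Trace yields in order:
  yield 15
  yield 0
  yield 1
  yield 16
  yield 0
  yield 1
Therefore ans = [15, 0, 1, 16, 0, 1].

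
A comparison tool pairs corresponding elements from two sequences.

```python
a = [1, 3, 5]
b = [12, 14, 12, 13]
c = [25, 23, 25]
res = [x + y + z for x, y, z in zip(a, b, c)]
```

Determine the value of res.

Step 1: zip three lists (truncates to shortest, len=3):
  1 + 12 + 25 = 38
  3 + 14 + 23 = 40
  5 + 12 + 25 = 42
Therefore res = [38, 40, 42].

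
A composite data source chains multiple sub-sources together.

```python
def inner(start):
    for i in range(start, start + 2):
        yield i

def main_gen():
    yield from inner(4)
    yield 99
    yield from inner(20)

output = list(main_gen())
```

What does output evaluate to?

Step 1: main_gen() delegates to inner(4):
  yield 4
  yield 5
Step 2: yield 99
Step 3: Delegates to inner(20):
  yield 20
  yield 21
Therefore output = [4, 5, 99, 20, 21].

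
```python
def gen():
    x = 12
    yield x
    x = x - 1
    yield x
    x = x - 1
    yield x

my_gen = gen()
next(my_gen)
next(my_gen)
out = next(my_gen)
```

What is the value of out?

Step 1: Trace through generator execution:
  Yield 1: x starts at 12, yield 12
  Yield 2: x = 12 - 1 = 11, yield 11
  Yield 3: x = 11 - 1 = 10, yield 10
Step 2: First next() gets 12, second next() gets the second value, third next() yields 10.
Therefore out = 10.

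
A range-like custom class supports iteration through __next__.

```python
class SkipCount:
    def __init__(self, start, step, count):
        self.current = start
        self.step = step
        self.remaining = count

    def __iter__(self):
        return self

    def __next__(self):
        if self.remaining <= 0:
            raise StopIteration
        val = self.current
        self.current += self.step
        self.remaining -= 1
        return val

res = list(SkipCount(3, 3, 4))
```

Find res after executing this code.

Step 1: SkipCount starts at 3, increments by 3, for 4 steps:
  Yield 3, then current += 3
  Yield 6, then current += 3
  Yield 9, then current += 3
  Yield 12, then current += 3
Therefore res = [3, 6, 9, 12].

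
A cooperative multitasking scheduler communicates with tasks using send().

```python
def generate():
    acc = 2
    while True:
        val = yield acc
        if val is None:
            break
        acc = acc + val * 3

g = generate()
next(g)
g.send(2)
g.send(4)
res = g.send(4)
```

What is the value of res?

Step 1: next() -> yield acc=2.
Step 2: send(2) -> val=2, acc = 2 + 2*3 = 8, yield 8.
Step 3: send(4) -> val=4, acc = 8 + 4*3 = 20, yield 20.
Step 4: send(4) -> val=4, acc = 20 + 4*3 = 32, yield 32.
Therefore res = 32.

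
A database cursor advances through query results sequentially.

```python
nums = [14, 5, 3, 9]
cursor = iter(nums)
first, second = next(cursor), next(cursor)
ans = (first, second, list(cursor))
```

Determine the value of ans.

Step 1: Create iterator over [14, 5, 3, 9].
Step 2: first = 14, second = 5.
Step 3: Remaining elements: [3, 9].
Therefore ans = (14, 5, [3, 9]).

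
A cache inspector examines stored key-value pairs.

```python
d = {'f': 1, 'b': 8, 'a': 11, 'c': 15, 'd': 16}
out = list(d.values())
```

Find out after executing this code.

Step 1: d.values() returns the dictionary values in insertion order.
Therefore out = [1, 8, 11, 15, 16].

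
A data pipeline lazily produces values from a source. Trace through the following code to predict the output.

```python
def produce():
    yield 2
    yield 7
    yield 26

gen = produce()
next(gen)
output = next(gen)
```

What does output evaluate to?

Step 1: produce() creates a generator.
Step 2: next(gen) yields 2 (consumed and discarded).
Step 3: next(gen) yields 7, assigned to output.
Therefore output = 7.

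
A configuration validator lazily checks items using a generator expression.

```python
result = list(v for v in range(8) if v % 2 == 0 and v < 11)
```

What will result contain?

Step 1: Filter range(8) where v % 2 == 0 and v < 11:
  v=0: both conditions met, included
  v=1: excluded (1 % 2 != 0)
  v=2: both conditions met, included
  v=3: excluded (3 % 2 != 0)
  v=4: both conditions met, included
  v=5: excluded (5 % 2 != 0)
  v=6: both conditions met, included
  v=7: excluded (7 % 2 != 0)
Therefore result = [0, 2, 4, 6].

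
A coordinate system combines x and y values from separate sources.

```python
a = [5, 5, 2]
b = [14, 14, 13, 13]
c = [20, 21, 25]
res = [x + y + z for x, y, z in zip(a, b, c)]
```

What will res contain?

Step 1: zip three lists (truncates to shortest, len=3):
  5 + 14 + 20 = 39
  5 + 14 + 21 = 40
  2 + 13 + 25 = 40
Therefore res = [39, 40, 40].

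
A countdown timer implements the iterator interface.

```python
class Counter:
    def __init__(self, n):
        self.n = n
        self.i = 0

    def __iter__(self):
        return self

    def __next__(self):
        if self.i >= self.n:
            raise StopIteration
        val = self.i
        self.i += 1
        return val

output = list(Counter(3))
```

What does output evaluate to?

Step 1: Counter(3) creates an iterator counting 0 to 2.
Step 2: list() consumes all values: [0, 1, 2].
Therefore output = [0, 1, 2].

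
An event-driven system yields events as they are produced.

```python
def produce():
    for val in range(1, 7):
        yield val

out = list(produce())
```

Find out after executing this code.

Step 1: The generator yields each value from range(1, 7).
Step 2: list() consumes all yields: [1, 2, 3, 4, 5, 6].
Therefore out = [1, 2, 3, 4, 5, 6].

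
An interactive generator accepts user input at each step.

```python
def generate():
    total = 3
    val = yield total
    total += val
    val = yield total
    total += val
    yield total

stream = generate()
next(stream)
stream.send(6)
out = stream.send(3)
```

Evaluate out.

Step 1: next() -> yield total=3.
Step 2: send(6) -> val=6, total = 3+6 = 9, yield 9.
Step 3: send(3) -> val=3, total = 9+3 = 12, yield 12.
Therefore out = 12.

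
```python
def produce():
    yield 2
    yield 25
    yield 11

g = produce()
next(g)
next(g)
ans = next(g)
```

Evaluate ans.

Step 1: produce() creates a generator.
Step 2: next(g) yields 2 (consumed and discarded).
Step 3: next(g) yields 25 (consumed and discarded).
Step 4: next(g) yields 11, assigned to ans.
Therefore ans = 11.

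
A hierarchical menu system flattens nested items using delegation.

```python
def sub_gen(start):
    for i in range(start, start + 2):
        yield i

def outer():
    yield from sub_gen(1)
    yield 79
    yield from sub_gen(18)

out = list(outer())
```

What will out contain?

Step 1: outer() delegates to sub_gen(1):
  yield 1
  yield 2
Step 2: yield 79
Step 3: Delegates to sub_gen(18):
  yield 18
  yield 19
Therefore out = [1, 2, 79, 18, 19].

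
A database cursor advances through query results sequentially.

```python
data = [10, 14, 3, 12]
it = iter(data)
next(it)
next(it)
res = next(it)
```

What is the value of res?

Step 1: Create iterator over [10, 14, 3, 12].
Step 2: next() consumes 10.
Step 3: next() consumes 14.
Step 4: next() returns 3.
Therefore res = 3.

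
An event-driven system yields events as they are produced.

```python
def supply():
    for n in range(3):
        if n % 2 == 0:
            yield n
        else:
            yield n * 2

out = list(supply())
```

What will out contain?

Step 1: For each n in range(3), yield n if even, else n*2:
  n=0 (even): yield 0
  n=1 (odd): yield 1*2 = 2
  n=2 (even): yield 2
Therefore out = [0, 2, 2].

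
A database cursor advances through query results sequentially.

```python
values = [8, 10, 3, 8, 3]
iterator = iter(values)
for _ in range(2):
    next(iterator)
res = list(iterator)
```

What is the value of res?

Step 1: Create iterator over [8, 10, 3, 8, 3].
Step 2: Advance 2 positions (consuming [8, 10]).
Step 3: list() collects remaining elements: [3, 8, 3].
Therefore res = [3, 8, 3].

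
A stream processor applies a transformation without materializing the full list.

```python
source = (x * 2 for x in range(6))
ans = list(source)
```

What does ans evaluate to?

Step 1: For each x in range(6), compute x*2:
  x=0: 0*2 = 0
  x=1: 1*2 = 2
  x=2: 2*2 = 4
  x=3: 3*2 = 6
  x=4: 4*2 = 8
  x=5: 5*2 = 10
Therefore ans = [0, 2, 4, 6, 8, 10].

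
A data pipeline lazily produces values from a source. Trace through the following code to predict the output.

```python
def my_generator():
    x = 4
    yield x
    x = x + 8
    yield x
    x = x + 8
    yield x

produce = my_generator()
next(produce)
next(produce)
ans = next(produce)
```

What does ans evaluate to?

Step 1: Trace through generator execution:
  Yield 1: x starts at 4, yield 4
  Yield 2: x = 4 + 8 = 12, yield 12
  Yield 3: x = 12 + 8 = 20, yield 20
Step 2: First next() gets 4, second next() gets the second value, third next() yields 20.
Therefore ans = 20.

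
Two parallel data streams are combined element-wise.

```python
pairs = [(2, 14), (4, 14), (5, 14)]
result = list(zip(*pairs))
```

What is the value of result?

Step 1: zip(*pairs) transposes: unzips [(2, 14), (4, 14), (5, 14)] into separate sequences.
Step 2: First elements: (2, 4, 5), second elements: (14, 14, 14).
Therefore result = [(2, 4, 5), (14, 14, 14)].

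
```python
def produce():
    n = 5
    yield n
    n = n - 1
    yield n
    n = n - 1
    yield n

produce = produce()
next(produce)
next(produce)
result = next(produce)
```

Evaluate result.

Step 1: Trace through generator execution:
  Yield 1: n starts at 5, yield 5
  Yield 2: n = 5 - 1 = 4, yield 4
  Yield 3: n = 4 - 1 = 3, yield 3
Step 2: First next() gets 5, second next() gets the second value, third next() yields 3.
Therefore result = 3.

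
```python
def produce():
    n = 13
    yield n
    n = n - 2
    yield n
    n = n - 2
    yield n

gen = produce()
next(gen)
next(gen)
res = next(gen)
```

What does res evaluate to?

Step 1: Trace through generator execution:
  Yield 1: n starts at 13, yield 13
  Yield 2: n = 13 - 2 = 11, yield 11
  Yield 3: n = 11 - 2 = 9, yield 9
Step 2: First next() gets 13, second next() gets the second value, third next() yields 9.
Therefore res = 9.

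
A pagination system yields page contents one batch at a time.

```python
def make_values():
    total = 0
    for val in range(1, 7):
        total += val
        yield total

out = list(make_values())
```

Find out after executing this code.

Step 1: Generator accumulates running sum:
  val=1: total = 1, yield 1
  val=2: total = 3, yield 3
  val=3: total = 6, yield 6
  val=4: total = 10, yield 10
  val=5: total = 15, yield 15
  val=6: total = 21, yield 21
Therefore out = [1, 3, 6, 10, 15, 21].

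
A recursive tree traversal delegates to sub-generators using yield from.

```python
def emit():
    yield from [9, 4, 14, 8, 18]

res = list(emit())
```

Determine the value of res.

Step 1: yield from delegates to the iterable, yielding each element.
Step 2: Collected values: [9, 4, 14, 8, 18].
Therefore res = [9, 4, 14, 8, 18].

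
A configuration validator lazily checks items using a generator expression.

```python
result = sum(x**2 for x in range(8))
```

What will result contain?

Step 1: Compute x**2 for each x in range(8):
  x=0: 0**2 = 0
  x=1: 1**2 = 1
  x=2: 2**2 = 4
  x=3: 3**2 = 9
  x=4: 4**2 = 16
  x=5: 5**2 = 25
  x=6: 6**2 = 36
  x=7: 7**2 = 49
Step 2: sum = 0 + 1 + 4 + 9 + 16 + 25 + 36 + 49 = 140.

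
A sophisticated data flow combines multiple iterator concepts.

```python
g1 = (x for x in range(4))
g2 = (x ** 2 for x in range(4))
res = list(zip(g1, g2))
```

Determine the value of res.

Step 1: g1 produces [0, 1, 2, 3].
Step 2: g2 produces [0, 1, 4, 9].
Step 3: zip pairs them: [(0, 0), (1, 1), (2, 4), (3, 9)].
Therefore res = [(0, 0), (1, 1), (2, 4), (3, 9)].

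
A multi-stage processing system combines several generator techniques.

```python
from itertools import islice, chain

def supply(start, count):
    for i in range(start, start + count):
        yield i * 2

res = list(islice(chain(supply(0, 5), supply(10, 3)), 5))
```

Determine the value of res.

Step 1: supply(0, 5) yields [0, 2, 4, 6, 8].
Step 2: supply(10, 3) yields [20, 22, 24].
Step 3: chain concatenates: [0, 2, 4, 6, 8, 20, 22, 24].
Step 4: islice takes first 5: [0, 2, 4, 6, 8].
Therefore res = [0, 2, 4, 6, 8].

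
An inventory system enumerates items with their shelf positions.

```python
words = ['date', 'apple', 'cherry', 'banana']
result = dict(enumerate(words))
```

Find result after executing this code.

Step 1: enumerate pairs indices with words:
  0 -> 'date'
  1 -> 'apple'
  2 -> 'cherry'
  3 -> 'banana'
Therefore result = {0: 'date', 1: 'apple', 2: 'cherry', 3: 'banana'}.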